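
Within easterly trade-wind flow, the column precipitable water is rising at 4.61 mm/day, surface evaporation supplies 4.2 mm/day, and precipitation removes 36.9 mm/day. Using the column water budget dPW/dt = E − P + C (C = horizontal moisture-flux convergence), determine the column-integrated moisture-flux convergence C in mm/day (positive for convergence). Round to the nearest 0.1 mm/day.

C ≈ 37.3 mm/day

dPW/dt = +4.61 mm/day.
C = dPW/dt − E + P = (+4.61) − 4.2 + 36.9 = 37.3 mm/day.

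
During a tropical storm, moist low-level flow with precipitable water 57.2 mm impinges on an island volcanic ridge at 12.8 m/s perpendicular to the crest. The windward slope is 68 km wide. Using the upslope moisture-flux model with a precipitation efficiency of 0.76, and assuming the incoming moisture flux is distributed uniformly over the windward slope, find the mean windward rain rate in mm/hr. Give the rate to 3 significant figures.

R ≈ 29.5 mm/hr

Incoming column moisture flux per unit ridge length: F = V × PW = 12.8 × 57.2 = 732.16 mm·m/s.
Spread over the 68 km slope with efficiency ε = 0.76: R = ε·F/W = 0.76 × 732.16 / 68000 m = 8.183e-03 mm/s.
R = 8.183e-03 × 3600 = 29.5 mm/hr.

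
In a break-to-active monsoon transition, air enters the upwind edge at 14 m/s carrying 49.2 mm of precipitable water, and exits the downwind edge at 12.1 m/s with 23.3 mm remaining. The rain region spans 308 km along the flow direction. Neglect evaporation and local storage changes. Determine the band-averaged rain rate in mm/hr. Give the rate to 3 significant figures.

Column moisture flux per unit crosswind length is F = V × PW.
Inflow: F_in = 14 × 49.2 = 688.8 mm·m/s
Outflow: F_out = 12.1 × 23.3 = 281.93 mm·m/s
Steady-state rate R = (F_in − F_out)/L = (688.8 − 281.93) / 308000 m = 1.321e-03 mm/s.
R = 1.321e-03 × 3600 = 4.76 mm/hr.

R ≈ 4.76 mm/hr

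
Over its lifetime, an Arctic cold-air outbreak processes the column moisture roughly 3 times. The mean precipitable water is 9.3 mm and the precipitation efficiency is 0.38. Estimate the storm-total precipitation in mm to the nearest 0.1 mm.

Each cycle deposits ε × PW = 0.38 × 9.3 = 3.534 mm.
Over 3 cycles: 3 × 3.534 = 10.6 mm.

precipitation ≈ 10.6 mm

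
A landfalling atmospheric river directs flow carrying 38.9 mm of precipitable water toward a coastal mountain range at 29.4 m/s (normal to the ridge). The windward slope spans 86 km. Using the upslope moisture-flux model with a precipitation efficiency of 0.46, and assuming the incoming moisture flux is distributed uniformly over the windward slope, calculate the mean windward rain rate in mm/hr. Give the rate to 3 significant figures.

Incoming column moisture flux per unit ridge length: F = V × PW = 29.4 × 38.9 = 1143.66 mm·m/s.
Spread over the 86 km slope with efficiency ε = 0.46: R = ε·F/W = 0.46 × 1143.66 / 86000 m = 6.117e-03 mm/s.
R = 6.117e-03 × 3600 = 22.0 mm/hr.

R ≈ 22.0 mm/hr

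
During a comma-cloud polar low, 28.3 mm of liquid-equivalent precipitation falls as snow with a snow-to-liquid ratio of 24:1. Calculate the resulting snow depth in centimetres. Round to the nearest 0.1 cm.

Snow depth = liquid × ratio = 28.3 mm × 24 = 679.2 mm = 67.9 cm.

snow depth ≈ 67.9 cm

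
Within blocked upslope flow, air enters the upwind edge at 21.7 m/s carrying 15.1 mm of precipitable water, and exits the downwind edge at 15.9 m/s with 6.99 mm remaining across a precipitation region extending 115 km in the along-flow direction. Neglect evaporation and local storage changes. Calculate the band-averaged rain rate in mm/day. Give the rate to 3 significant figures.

R ≈ 163 mm/day

Column moisture flux per unit crosswind length is F = V × PW.
Inflow: F_in = 21.7 × 15.1 = 327.67 mm·m/s
Outflow: F_out = 15.9 × 6.99 = 111.141 mm·m/s
Steady-state rate R = (F_in − F_out)/L = (327.67 − 111.141) / 115000 m = 1.883e-03 mm/s.
R = 1.883e-03 × 3600 × 24 = 163 mm/day.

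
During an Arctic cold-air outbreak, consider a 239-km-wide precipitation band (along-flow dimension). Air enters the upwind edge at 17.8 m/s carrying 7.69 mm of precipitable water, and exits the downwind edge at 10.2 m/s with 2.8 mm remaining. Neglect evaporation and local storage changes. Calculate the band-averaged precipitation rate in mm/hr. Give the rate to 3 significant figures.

Column moisture flux per unit crosswind length is F = V × PW.
Inflow: F_in = 17.8 × 7.69 = 136.882 mm·m/s
Outflow: F_out = 10.2 × 2.8 = 28.56 mm·m/s
Steady-state rate R = (F_in − F_out)/L = (136.882 − 28.56) / 239000 m = 4.532e-04 mm/s.
R = 4.532e-04 × 3600 = 1.63 mm/hr.

R ≈ 1.63 mm/hr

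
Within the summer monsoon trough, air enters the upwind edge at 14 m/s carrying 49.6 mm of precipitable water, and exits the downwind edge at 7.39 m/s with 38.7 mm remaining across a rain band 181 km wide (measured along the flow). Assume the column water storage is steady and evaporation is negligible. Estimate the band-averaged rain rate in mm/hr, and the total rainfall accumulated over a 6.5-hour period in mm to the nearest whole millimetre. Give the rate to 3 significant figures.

Column moisture flux per unit crosswind length is F = V × PW.
Inflow: F_in = 14 × 49.6 = 694.4 mm·m/s
Outflow: F_out = 7.39 × 38.7 = 285.993 mm·m/s
Steady-state rate R = (F_in − F_out)/L = (694.4 − 285.993) / 181000 m = 2.256e-03 mm/s.
R = 2.256e-03 × 3600 = 8.12 mm/hr.
Over 6.5 h: total = 8.12 × 6.5 = 52.78 ≈ 53 mm.

R ≈ 8.12 mm/hr; total ≈ 53 mm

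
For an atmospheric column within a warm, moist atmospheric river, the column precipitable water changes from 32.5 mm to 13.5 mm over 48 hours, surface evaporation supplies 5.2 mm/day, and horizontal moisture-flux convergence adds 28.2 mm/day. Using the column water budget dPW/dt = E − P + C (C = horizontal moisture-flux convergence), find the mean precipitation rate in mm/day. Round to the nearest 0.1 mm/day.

P ≈ 42.9 mm/day

dPW/dt = (13.5 − 32.5) mm / (48/24 day) = -9.500 mm/day.
P = E + C − dPW/dt = 5.2 + (28.2) − (-9.500) = 42.9 mm/day.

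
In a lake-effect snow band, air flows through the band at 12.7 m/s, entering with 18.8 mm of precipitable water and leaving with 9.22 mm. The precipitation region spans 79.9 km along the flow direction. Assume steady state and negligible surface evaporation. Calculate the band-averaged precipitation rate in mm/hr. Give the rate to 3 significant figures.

Column moisture flux per unit crosswind length is F = V × PW.
Inflow: F_in = 12.7 × 18.8 = 238.76 mm·m/s
Outflow: F_out = 12.7 × 9.22 = 117.094 mm·m/s
Steady-state rate R = (F_in − F_out)/L = (238.76 − 117.094) / 79900 m = 1.523e-03 mm/s.
R = 1.523e-03 × 3600 = 5.48 mm/hr.

R ≈ 5.48 mm/hr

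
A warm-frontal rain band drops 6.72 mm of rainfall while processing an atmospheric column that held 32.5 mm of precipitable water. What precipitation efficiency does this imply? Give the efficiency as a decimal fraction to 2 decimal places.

ε = rainfall / PW = 6.72 / 32.5 = 0.21.

ε ≈ 0.21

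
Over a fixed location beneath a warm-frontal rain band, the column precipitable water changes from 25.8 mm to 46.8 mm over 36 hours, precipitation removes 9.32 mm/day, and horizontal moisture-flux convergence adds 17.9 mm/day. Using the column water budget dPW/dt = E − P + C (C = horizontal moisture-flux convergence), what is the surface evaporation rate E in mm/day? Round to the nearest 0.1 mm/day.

dPW/dt = (46.8 − 25.8) mm / (36/24 day) = +14.000 mm/day.
E = dPW/dt + P − C = (+14.000) + 9.32 − (17.9) = 5.4 mm/day.

E ≈ 5.4 mm/day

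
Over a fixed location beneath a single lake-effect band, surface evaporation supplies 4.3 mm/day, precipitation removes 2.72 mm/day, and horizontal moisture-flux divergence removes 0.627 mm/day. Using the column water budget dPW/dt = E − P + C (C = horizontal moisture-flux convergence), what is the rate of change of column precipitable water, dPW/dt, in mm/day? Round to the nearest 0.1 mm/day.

dPW/dt ≈ 1.0 mm/day

dPW/dt = E − P + C = 4.3 − 2.72 + (-0.627) = 1.0 mm/day.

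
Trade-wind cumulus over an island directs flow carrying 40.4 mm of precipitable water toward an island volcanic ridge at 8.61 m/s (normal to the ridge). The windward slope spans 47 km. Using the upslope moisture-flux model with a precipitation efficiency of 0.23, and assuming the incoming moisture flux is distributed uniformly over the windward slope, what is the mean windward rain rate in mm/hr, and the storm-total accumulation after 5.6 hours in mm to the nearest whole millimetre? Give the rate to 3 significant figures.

R ≈ 6.13 mm/hr; total ≈ 34 mm

Incoming column moisture flux per unit ridge length: F = V × PW = 8.61 × 40.4 = 347.844 mm·m/s.
Spread over the 47 km slope with efficiency ε = 0.23: R = ε·F/W = 0.23 × 347.844 / 47000 m = 1.702e-03 mm/s.
R = 1.702e-03 × 3600 = 6.13 mm/hr.
Over 5.6 h: total = 6.13 × 5.6 = 34.328 ≈ 34 mm.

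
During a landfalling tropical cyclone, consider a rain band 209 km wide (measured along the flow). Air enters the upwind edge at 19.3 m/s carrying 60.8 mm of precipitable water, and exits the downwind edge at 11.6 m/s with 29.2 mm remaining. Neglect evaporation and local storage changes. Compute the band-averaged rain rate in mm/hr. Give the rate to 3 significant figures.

R ≈ 14.4 mm/hr

Column moisture flux per unit crosswind length is F = V × PW.
Inflow: F_in = 19.3 × 60.8 = 1173.44 mm·m/s
Outflow: F_out = 11.6 × 29.2 = 338.72 mm·m/s
Steady-state rate R = (F_in − F_out)/L = (1173.44 − 338.72) / 209000 m = 3.994e-03 mm/s.
R = 3.994e-03 × 3600 = 14.4 mm/hr.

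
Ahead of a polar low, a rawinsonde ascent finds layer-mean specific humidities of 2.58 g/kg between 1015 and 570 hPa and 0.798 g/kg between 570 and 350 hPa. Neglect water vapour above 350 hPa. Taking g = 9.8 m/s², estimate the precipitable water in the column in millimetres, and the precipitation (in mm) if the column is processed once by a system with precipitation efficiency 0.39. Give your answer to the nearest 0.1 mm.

Precipitable water is the column-integrated vapour mass per unit area: PW = (1/g) Σ q̄ Δp, with q in kg/kg and Δp in Pa (1 kg/m² of water = 1 mm).
Layer 1015–570 hPa: Δp = 445 hPa = 44500 Pa, q̄ = 0.00258 kg/kg → 0.00258 × 44500 / 9.8 = 11.72 mm
Layer 570–350 hPa: Δp = 220 hPa = 22000 Pa, q̄ = 0.000798 kg/kg → 0.000798 × 22000 / 9.8 = 1.79 mm
PW = 11.72 + 1.79 = 13.51 ≈ 13.5 mm.
Precipitation = ε × PW = 0.39 × 13.5 = 5.3 mm.

PW ≈ 13.5 mm; precipitation ≈ 5.3 mm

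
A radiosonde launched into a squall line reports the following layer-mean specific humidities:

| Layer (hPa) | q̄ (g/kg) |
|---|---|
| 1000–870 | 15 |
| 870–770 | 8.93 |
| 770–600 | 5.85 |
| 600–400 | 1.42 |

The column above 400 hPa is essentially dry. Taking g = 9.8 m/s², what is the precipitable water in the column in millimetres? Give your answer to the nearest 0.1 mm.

PW ≈ 42.1 mm

Precipitable water is the column-integrated vapour mass per unit area: PW = (1/g) Σ q̄ Δp, with q in kg/kg and Δp in Pa (1 kg/m² of water = 1 mm).
Layer 1000–870 hPa: Δp = 130 hPa = 13000 Pa, q̄ = 0.015 kg/kg → 0.015 × 13000 / 9.8 = 19.90 mm
Layer 870–770 hPa: Δp = 100 hPa = 10000 Pa, q̄ = 0.00893 kg/kg → 0.00893 × 10000 / 9.8 = 9.11 mm
Layer 770–600 hPa: Δp = 170 hPa = 17000 Pa, q̄ = 0.00585 kg/kg → 0.00585 × 17000 / 9.8 = 10.15 mm
Layer 600–400 hPa: Δp = 200 hPa = 20000 Pa, q̄ = 0.00142 kg/kg → 0.00142 × 20000 / 9.8 = 2.90 mm
PW = 19.90 + 9.11 + 10.15 + 2.90 = 42.06 ≈ 42.1 mm.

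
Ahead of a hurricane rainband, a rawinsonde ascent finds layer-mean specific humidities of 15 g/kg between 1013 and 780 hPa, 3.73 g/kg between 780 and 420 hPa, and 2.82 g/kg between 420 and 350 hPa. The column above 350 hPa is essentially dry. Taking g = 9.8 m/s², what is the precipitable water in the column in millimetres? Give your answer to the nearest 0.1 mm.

Precipitable water is the column-integrated vapour mass per unit area: PW = (1/g) Σ q̄ Δp, with q in kg/kg and Δp in Pa (1 kg/m² of water = 1 mm).
Layer 1013–780 hPa: Δp = 233 hPa = 23300 Pa, q̄ = 0.015 kg/kg → 0.015 × 23300 / 9.8 = 35.66 mm
Layer 780–420 hPa: Δp = 360 hPa = 36000 Pa, q̄ = 0.00373 kg/kg → 0.00373 × 36000 / 9.8 = 13.70 mm
Layer 420–350 hPa: Δp = 70 hPa = 7000 Pa, q̄ = 0.00282 kg/kg → 0.00282 × 7000 / 9.8 = 2.01 mm
PW = 35.66 + 13.70 + 2.01 = 51.37 ≈ 51.4 mm.

PW ≈ 51.4 mm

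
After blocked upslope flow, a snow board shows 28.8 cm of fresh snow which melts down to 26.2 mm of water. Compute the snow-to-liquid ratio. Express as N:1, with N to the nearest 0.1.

ratio ≈ 11.0

Ratio = snow depth / SWE = 288 mm / 26.2 mm = 11.0, i.e. 11.0:1.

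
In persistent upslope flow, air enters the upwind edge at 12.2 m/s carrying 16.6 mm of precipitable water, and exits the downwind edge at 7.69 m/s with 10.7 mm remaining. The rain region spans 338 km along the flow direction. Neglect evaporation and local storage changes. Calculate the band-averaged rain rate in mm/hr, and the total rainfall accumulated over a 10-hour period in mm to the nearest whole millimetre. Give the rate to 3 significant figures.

R ≈ 1.28 mm/hr; total ≈ 13 mm

Column moisture flux per unit crosswind length is F = V × PW.
Inflow: F_in = 12.2 × 16.6 = 202.52 mm·m/s
Outflow: F_out = 7.69 × 10.7 = 82.283 mm·m/s
Steady-state rate R = (F_in − F_out)/L = (202.52 − 82.283) / 338000 m = 3.557e-04 mm/s.
R = 3.557e-04 × 3600 = 1.28 mm/hr.
Over 10 h: total = 1.28 × 10 = 12.8 ≈ 13 mm.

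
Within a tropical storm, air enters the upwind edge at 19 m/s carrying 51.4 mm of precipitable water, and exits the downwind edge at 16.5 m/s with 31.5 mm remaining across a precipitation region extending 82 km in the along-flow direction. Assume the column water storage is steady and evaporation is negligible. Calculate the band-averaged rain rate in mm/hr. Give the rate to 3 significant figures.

R ≈ 20.1 mm/hr

Column moisture flux per unit crosswind length is F = V × PW.
Inflow: F_in = 19 × 51.4 = 976.6 mm·m/s
Outflow: F_out = 16.5 × 31.5 = 519.75 mm·m/s
Steady-state rate R = (F_in − F_out)/L = (976.6 − 519.75) / 82000 m = 5.571e-03 mm/s.
R = 5.571e-03 × 3600 = 20.1 mm/hr.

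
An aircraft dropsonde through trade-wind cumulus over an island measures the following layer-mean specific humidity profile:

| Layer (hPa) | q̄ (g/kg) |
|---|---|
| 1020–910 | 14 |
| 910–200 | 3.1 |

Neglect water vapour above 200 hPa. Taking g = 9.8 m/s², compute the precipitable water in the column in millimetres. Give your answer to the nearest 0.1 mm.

Precipitable water is the column-integrated vapour mass per unit area: PW = (1/g) Σ q̄ Δp, with q in kg/kg and Δp in Pa (1 kg/m² of water = 1 mm).
Layer 1020–910 hPa: Δp = 110 hPa = 11000 Pa, q̄ = 0.014 kg/kg → 0.014 × 11000 / 9.8 = 15.71 mm
Layer 910–200 hPa: Δp = 710 hPa = 71000 Pa, q̄ = 0.0031 kg/kg → 0.0031 × 71000 / 9.8 = 22.46 mm
PW = 15.71 + 22.46 = 38.17 ≈ 38.2 mm.

PW ≈ 38.2 mm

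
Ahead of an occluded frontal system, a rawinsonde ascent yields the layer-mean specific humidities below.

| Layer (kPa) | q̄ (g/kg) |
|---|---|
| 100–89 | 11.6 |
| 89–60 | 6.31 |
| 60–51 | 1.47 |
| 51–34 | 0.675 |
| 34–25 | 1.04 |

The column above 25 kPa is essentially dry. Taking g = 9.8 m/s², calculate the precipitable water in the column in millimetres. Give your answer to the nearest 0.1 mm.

PW ≈ 35.2 mm

Precipitable water is the column-integrated vapour mass per unit area: PW = (1/g) Σ q̄ Δp, with q in kg/kg and Δp in Pa (1 kg/m² of water = 1 mm).
Layer 100–89 kPa: Δp = 110 hPa = 11000 Pa, q̄ = 0.0116 kg/kg → 0.0116 × 11000 / 9.8 = 13.02 mm
Layer 89–60 kPa: Δp = 290 hPa = 29000 Pa, q̄ = 0.00631 kg/kg → 0.00631 × 29000 / 9.8 = 18.67 mm
Layer 60–51 kPa: Δp = 90 hPa = 9000 Pa, q̄ = 0.00147 kg/kg → 0.00147 × 9000 / 9.8 = 1.35 mm
Layer 51–34 kPa: Δp = 170 hPa = 17000 Pa, q̄ = 0.000675 kg/kg → 0.000675 × 17000 / 9.8 = 1.17 mm
Layer 34–25 kPa: Δp = 90 hPa = 9000 Pa, q̄ = 0.00104 kg/kg → 0.00104 × 9000 / 9.8 = 0.96 mm
PW = 13.02 + 18.67 + 1.35 + 1.17 + 0.96 = 35.17 ≈ 35.2 mm.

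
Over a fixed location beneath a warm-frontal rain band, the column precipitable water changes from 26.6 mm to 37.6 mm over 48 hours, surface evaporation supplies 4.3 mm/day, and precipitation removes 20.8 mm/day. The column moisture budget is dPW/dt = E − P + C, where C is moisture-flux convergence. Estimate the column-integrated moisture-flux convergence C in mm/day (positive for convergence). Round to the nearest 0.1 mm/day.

C ≈ 22.0 mm/day

dPW/dt = (37.6 − 26.6) mm / (48/24 day) = +5.500 mm/day.
C = dPW/dt − E + P = (+5.500) − 4.3 + 20.8 = 22.0 mm/day.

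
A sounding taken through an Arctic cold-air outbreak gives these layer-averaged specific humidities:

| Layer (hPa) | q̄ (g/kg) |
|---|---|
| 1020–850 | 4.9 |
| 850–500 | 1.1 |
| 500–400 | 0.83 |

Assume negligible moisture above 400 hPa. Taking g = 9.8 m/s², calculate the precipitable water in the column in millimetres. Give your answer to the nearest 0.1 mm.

Precipitable water is the column-integrated vapour mass per unit area: PW = (1/g) Σ q̄ Δp, with q in kg/kg and Δp in Pa (1 kg/m² of water = 1 mm).
Layer 1020–850 hPa: Δp = 170 hPa = 17000 Pa, q̄ = 0.0049 kg/kg → 0.0049 × 17000 / 9.8 = 8.50 mm
Layer 850–500 hPa: Δp = 350 hPa = 35000 Pa, q̄ = 0.0011 kg/kg → 0.0011 × 35000 / 9.8 = 3.93 mm
Layer 500–400 hPa: Δp = 100 hPa = 10000 Pa, q̄ = 0.00083 kg/kg → 0.00083 × 10000 / 9.8 = 0.85 mm
PW = 8.50 + 3.93 + 0.85 = 13.28 ≈ 13.3 mm.

PW ≈ 13.3 mm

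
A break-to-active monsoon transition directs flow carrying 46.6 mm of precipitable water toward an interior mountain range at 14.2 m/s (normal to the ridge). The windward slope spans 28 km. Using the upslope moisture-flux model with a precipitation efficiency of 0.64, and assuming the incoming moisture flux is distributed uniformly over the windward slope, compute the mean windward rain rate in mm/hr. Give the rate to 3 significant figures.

R ≈ 54.5 mm/hr

Incoming column moisture flux per unit ridge length: F = V × PW = 14.2 × 46.6 = 661.72 mm·m/s.
Spread over the 28 km slope with efficiency ε = 0.64: R = ε·F/W = 0.64 × 661.72 / 28000 m = 1.513e-02 mm/s.
R = 1.513e-02 × 3600 = 54.5 mm/hr.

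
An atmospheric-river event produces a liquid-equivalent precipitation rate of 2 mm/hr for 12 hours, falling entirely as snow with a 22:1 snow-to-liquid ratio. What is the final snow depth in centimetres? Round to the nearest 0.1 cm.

snow depth ≈ 52.8 cm

Liquid-equivalent depth = 2 × 12 = 24 mm.
Snow depth = 24 mm × 22 = 528 mm = 52.8 cm.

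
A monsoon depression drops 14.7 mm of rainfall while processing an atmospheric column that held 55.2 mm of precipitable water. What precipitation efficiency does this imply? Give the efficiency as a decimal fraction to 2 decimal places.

ε = rainfall / PW = 14.7 / 55.2 = 0.27.

ε ≈ 0.27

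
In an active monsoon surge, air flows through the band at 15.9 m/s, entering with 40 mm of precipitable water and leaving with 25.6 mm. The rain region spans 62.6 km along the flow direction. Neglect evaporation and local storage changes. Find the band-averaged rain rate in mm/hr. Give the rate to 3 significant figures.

R ≈ 13.2 mm/hr

Column moisture flux per unit crosswind length is F = V × PW.
Inflow: F_in = 15.9 × 40 = 636 mm·m/s
Outflow: F_out = 15.9 × 25.6 = 407.04 mm·m/s
Steady-state rate R = (F_in − F_out)/L = (636 − 407.04) / 62600 m = 3.658e-03 mm/s.
R = 3.658e-03 × 3600 = 13.2 mm/hr.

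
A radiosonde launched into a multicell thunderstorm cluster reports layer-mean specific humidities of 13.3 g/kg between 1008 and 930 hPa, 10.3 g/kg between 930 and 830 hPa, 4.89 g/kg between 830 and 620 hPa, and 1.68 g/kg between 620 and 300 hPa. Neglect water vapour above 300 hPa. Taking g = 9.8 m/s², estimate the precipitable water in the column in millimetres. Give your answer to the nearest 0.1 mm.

PW ≈ 37.1 mm

Precipitable water is the column-integrated vapour mass per unit area: PW = (1/g) Σ q̄ Δp, with q in kg/kg and Δp in Pa (1 kg/m² of water = 1 mm).
Layer 1008–930 hPa: Δp = 78 hPa = 7800 Pa, q̄ = 0.0133 kg/kg → 0.0133 × 7800 / 9.8 = 10.59 mm
Layer 930–830 hPa: Δp = 100 hPa = 10000 Pa, q̄ = 0.0103 kg/kg → 0.0103 × 10000 / 9.8 = 10.51 mm
Layer 830–620 hPa: Δp = 210 hPa = 21000 Pa, q̄ = 0.00489 kg/kg → 0.00489 × 21000 / 9.8 = 10.48 mm
Layer 620–300 hPa: Δp = 320 hPa = 32000 Pa, q̄ = 0.00168 kg/kg → 0.00168 × 32000 / 9.8 = 5.49 mm
PW = 10.59 + 10.51 + 10.48 + 5.49 = 37.07 ≈ 37.1 mm.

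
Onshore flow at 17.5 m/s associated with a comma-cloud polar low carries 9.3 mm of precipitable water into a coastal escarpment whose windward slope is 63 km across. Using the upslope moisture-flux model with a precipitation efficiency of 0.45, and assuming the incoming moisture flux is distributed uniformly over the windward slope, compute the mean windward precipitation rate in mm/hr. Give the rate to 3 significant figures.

Incoming column moisture flux per unit ridge length: F = V × PW = 17.5 × 9.3 = 162.75 mm·m/s.
Spread over the 63 km slope with efficiency ε = 0.45: R = ε·F/W = 0.45 × 162.75 / 63000 m = 1.163e-03 mm/s.
R = 1.163e-03 × 3600 = 4.19 mm/hr.

R ≈ 4.19 mm/hr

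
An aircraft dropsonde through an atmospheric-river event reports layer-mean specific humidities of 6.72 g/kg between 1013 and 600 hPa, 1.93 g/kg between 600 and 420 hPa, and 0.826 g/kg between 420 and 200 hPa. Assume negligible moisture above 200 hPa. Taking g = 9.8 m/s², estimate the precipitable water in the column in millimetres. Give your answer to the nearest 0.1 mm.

Precipitable water is the column-integrated vapour mass per unit area: PW = (1/g) Σ q̄ Δp, with q in kg/kg and Δp in Pa (1 kg/m² of water = 1 mm).
Layer 1013–600 hPa: Δp = 413 hPa = 41300 Pa, q̄ = 0.00672 kg/kg → 0.00672 × 41300 / 9.8 = 28.32 mm
Layer 600–420 hPa: Δp = 180 hPa = 18000 Pa, q̄ = 0.00193 kg/kg → 0.00193 × 18000 / 9.8 = 3.54 mm
Layer 420–200 hPa: Δp = 220 hPa = 22000 Pa, q̄ = 0.000826 kg/kg → 0.000826 × 22000 / 9.8 = 1.85 mm
PW = 28.32 + 3.54 + 1.85 = 33.71 ≈ 33.7 mm.

PW ≈ 33.7 mm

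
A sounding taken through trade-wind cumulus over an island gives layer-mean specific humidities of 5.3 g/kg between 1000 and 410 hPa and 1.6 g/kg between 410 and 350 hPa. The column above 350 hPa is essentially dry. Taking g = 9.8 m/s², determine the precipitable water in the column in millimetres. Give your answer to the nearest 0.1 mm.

Precipitable water is the column-integrated vapour mass per unit area: PW = (1/g) Σ q̄ Δp, with q in kg/kg and Δp in Pa (1 kg/m² of water = 1 mm).
Layer 1000–410 hPa: Δp = 590 hPa = 59000 Pa, q̄ = 0.0053 kg/kg → 0.0053 × 59000 / 9.8 = 31.91 mm
Layer 410–350 hPa: Δp = 60 hPa = 6000 Pa, q̄ = 0.0016 kg/kg → 0.0016 × 6000 / 9.8 = 0.98 mm
PW = 31.91 + 0.98 = 32.89 ≈ 32.9 mm.

PW ≈ 32.9 mm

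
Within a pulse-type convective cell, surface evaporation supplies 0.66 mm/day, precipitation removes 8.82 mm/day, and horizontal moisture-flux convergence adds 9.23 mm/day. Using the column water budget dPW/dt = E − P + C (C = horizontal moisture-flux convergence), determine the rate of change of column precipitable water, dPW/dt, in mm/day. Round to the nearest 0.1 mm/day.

dPW/dt ≈ 1.1 mm/day

dPW/dt = E − P + C = 0.66 − 8.82 + (9.23) = 1.1 mm/day.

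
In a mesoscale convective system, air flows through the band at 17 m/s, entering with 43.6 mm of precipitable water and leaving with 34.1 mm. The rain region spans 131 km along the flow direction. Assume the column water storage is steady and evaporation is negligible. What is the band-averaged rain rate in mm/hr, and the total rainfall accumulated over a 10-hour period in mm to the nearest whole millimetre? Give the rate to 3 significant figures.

Column moisture flux per unit crosswind length is F = V × PW.
Inflow: F_in = 17 × 43.6 = 741.2 mm·m/s
Outflow: F_out = 17 × 34.1 = 579.7 mm·m/s
Steady-state rate R = (F_in − F_out)/L = (741.2 − 579.7) / 131000 m = 1.233e-03 mm/s.
R = 1.233e-03 × 3600 = 4.44 mm/hr.
Over 10 h: total = 4.44 × 10 = 44.4 ≈ 44 mm.

R ≈ 4.44 mm/hr; total ≈ 44 mm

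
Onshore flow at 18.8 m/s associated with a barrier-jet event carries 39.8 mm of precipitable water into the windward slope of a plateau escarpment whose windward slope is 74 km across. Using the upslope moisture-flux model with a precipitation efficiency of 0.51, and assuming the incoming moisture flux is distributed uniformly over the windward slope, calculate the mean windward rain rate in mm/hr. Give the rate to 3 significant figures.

Incoming column moisture flux per unit ridge length: F = V × PW = 18.8 × 39.8 = 748.24 mm·m/s.
Spread over the 74 km slope with efficiency ε = 0.51: R = ε·F/W = 0.51 × 748.24 / 74000 m = 5.157e-03 mm/s.
R = 5.157e-03 × 3600 = 18.6 mm/hr.

R ≈ 18.6 mm/hr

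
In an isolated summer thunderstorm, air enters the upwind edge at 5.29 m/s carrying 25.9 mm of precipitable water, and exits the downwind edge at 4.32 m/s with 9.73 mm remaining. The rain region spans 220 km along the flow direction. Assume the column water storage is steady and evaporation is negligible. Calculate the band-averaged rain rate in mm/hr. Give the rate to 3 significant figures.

Column moisture flux per unit crosswind length is F = V × PW.
Inflow: F_in = 5.29 × 25.9 = 137.011 mm·m/s
Outflow: F_out = 4.32 × 9.73 = 42.0336 mm·m/s
Steady-state rate R = (F_in − F_out)/L = (137.011 − 42.0336) / 220000 m = 4.317e-04 mm/s.
R = 4.317e-04 × 3600 = 1.55 mm/hr.

R ≈ 1.55 mm/hr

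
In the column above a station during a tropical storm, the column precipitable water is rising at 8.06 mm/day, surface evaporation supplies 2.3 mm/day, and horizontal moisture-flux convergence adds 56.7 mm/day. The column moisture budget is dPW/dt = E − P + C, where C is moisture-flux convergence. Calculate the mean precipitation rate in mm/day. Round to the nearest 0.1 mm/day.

dPW/dt = +8.06 mm/day.
P = E + C − dPW/dt = 2.3 + (56.7) − (+8.06) = 50.9 mm/day.

P ≈ 50.9 mm/day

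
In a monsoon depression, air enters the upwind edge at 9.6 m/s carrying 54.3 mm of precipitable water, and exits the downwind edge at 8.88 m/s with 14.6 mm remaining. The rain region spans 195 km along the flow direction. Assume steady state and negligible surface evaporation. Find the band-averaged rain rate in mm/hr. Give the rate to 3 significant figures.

R ≈ 7.23 mm/hr

Column moisture flux per unit crosswind length is F = V × PW.
Inflow: F_in = 9.6 × 54.3 = 521.28 mm·m/s
Outflow: F_out = 8.88 × 14.6 = 129.648 mm·m/s
Steady-state rate R = (F_in − F_out)/L = (521.28 − 129.648) / 195000 m = 2.008e-03 mm/s.
R = 2.008e-03 × 3600 = 7.23 mm/hr.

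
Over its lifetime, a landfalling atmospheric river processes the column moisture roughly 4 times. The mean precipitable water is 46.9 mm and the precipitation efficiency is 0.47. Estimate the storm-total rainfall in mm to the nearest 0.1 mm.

rainfall ≈ 88.2 mm

Each cycle deposits ε × PW = 0.47 × 46.9 = 22.043 mm.
Over 4 cycles: 4 × 22.043 = 88.2 mm.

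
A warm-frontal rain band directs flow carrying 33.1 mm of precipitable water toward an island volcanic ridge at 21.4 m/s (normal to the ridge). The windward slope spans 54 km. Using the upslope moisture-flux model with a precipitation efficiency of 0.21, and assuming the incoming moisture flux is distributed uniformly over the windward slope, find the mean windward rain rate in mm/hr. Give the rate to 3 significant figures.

R ≈ 9.92 mm/hr

Incoming column moisture flux per unit ridge length: F = V × PW = 21.4 × 33.1 = 708.34 mm·m/s.
Spread over the 54 km slope with efficiency ε = 0.21: R = ε·F/W = 0.21 × 708.34 / 54000 m = 2.755e-03 mm/s.
R = 2.755e-03 × 3600 = 9.92 mm/hr.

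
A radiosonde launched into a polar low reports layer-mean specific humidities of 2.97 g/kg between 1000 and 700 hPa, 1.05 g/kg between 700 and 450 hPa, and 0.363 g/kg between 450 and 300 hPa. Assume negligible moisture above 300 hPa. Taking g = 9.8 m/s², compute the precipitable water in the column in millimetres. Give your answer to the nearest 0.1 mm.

Precipitable water is the column-integrated vapour mass per unit area: PW = (1/g) Σ q̄ Δp, with q in kg/kg and Δp in Pa (1 kg/m² of water = 1 mm).
Layer 1000–700 hPa: Δp = 300 hPa = 30000 Pa, q̄ = 0.00297 kg/kg → 0.00297 × 30000 / 9.8 = 9.09 mm
Layer 700–450 hPa: Δp = 250 hPa = 25000 Pa, q̄ = 0.00105 kg/kg → 0.00105 × 25000 / 9.8 = 2.68 mm
Layer 450–300 hPa: Δp = 150 hPa = 15000 Pa, q̄ = 0.000363 kg/kg → 0.000363 × 15000 / 9.8 = 0.56 mm
PW = 9.09 + 2.68 + 0.56 = 12.33 ≈ 12.3 mm.

PW ≈ 12.3 mm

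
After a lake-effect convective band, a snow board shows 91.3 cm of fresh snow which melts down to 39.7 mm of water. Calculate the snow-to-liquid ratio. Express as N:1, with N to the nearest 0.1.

Ratio = snow depth / SWE = 913 mm / 39.7 mm = 23.0, i.e. 23.0:1.

ratio ≈ 23.0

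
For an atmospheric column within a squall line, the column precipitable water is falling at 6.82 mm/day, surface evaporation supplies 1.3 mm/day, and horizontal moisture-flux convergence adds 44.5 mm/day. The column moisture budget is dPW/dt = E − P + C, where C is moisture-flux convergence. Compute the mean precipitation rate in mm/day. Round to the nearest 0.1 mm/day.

P ≈ 52.6 mm/day

dPW/dt = -6.82 mm/day.
P = E + C − dPW/dt = 1.3 + (44.5) − (-6.82) = 52.6 mm/day.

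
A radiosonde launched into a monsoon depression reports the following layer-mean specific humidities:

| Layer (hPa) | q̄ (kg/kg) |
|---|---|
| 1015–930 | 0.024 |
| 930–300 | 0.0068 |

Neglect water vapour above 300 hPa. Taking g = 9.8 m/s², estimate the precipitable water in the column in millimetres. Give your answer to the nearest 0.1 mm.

Precipitable water is the column-integrated vapour mass per unit area: PW = (1/g) Σ q̄ Δp, with q in kg/kg and Δp in Pa (1 kg/m² of water = 1 mm).
Layer 1015–930 hPa: Δp = 85 hPa = 8500 Pa, q̄ = 0.024 kg/kg → 0.024 × 8500 / 9.8 = 20.82 mm
Layer 930–300 hPa: Δp = 630 hPa = 63000 Pa, q̄ = 0.0068 kg/kg → 0.0068 × 63000 / 9.8 = 43.71 mm
PW = 20.82 + 43.71 = 64.53 ≈ 64.5 mm.

PW ≈ 64.5 mm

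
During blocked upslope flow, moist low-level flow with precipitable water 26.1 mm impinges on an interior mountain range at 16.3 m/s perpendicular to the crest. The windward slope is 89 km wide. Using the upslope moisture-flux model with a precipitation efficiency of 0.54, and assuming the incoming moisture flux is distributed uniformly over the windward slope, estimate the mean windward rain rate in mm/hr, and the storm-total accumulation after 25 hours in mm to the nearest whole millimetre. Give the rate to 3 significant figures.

Incoming column moisture flux per unit ridge length: F = V × PW = 16.3 × 26.1 = 425.43 mm·m/s.
Spread over the 89 km slope with efficiency ε = 0.54: R = ε·F/W = 0.54 × 425.43 / 89000 m = 2.581e-03 mm/s.
R = 2.581e-03 × 3600 = 9.29 mm/hr.
Over 25 h: total = 9.29 × 25 = 232.25 ≈ 232 mm.

R ≈ 9.29 mm/hr; total ≈ 232 mm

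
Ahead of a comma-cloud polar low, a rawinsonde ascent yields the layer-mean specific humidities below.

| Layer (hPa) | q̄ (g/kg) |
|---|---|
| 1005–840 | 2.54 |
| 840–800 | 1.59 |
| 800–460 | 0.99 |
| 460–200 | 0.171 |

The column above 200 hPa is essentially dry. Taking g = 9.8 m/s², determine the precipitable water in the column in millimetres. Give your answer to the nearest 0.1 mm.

PW ≈ 8.8 mm

Precipitable water is the column-integrated vapour mass per unit area: PW = (1/g) Σ q̄ Δp, with q in kg/kg and Δp in Pa (1 kg/m² of water = 1 mm).
Layer 1005–840 hPa: Δp = 165 hPa = 16500 Pa, q̄ = 0.00254 kg/kg → 0.00254 × 16500 / 9.8 = 4.28 mm
Layer 840–800 hPa: Δp = 40 hPa = 4000 Pa, q̄ = 0.00159 kg/kg → 0.00159 × 4000 / 9.8 = 0.65 mm
Layer 800–460 hPa: Δp = 340 hPa = 34000 Pa, q̄ = 0.00099 kg/kg → 0.00099 × 34000 / 9.8 = 3.43 mm
Layer 460–200 hPa: Δp = 260 hPa = 26000 Pa, q̄ = 0.000171 kg/kg → 0.000171 × 26000 / 9.8 = 0.45 mm
PW = 4.28 + 0.65 + 3.43 + 0.45 = 8.81 ≈ 8.8 mm.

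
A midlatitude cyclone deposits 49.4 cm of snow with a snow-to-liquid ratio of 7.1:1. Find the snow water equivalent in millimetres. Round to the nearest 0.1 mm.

SWE = snow depth / ratio = 49.4 cm / 7.1 = 6.958 cm = 69.6 mm.

SWE ≈ 69.6 mm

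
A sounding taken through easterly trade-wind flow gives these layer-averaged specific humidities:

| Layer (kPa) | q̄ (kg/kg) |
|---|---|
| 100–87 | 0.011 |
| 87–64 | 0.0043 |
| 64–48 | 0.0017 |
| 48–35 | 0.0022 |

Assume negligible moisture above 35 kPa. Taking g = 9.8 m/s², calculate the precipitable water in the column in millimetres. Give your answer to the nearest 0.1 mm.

Precipitable water is the column-integrated vapour mass per unit area: PW = (1/g) Σ q̄ Δp, with q in kg/kg and Δp in Pa (1 kg/m² of water = 1 mm).
Layer 100–87 kPa: Δp = 130 hPa = 13000 Pa, q̄ = 0.011 kg/kg → 0.011 × 13000 / 9.8 = 14.59 mm
Layer 87–64 kPa: Δp = 230 hPa = 23000 Pa, q̄ = 0.0043 kg/kg → 0.0043 × 23000 / 9.8 = 10.09 mm
Layer 64–48 kPa: Δp = 160 hPa = 16000 Pa, q̄ = 0.0017 kg/kg → 0.0017 × 16000 / 9.8 = 2.78 mm
Layer 48–35 kPa: Δp = 130 hPa = 13000 Pa, q̄ = 0.0022 kg/kg → 0.0022 × 13000 / 9.8 = 2.92 mm
PW = 14.59 + 10.09 + 2.78 + 2.92 = 30.38 ≈ 30.4 mm.

PW ≈ 30.4 mm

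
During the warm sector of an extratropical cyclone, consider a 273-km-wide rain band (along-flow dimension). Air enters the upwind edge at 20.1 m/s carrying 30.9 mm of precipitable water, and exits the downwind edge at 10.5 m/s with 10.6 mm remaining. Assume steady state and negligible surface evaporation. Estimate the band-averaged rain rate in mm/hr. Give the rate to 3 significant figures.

R ≈ 6.72 mm/hr

Column moisture flux per unit crosswind length is F = V × PW.
Inflow: F_in = 20.1 × 30.9 = 621.09 mm·m/s
Outflow: F_out = 10.5 × 10.6 = 111.3 mm·m/s
Steady-state rate R = (F_in − F_out)/L = (621.09 − 111.3) / 273000 m = 1.867e-03 mm/s.
R = 1.867e-03 × 3600 = 6.72 mm/hr.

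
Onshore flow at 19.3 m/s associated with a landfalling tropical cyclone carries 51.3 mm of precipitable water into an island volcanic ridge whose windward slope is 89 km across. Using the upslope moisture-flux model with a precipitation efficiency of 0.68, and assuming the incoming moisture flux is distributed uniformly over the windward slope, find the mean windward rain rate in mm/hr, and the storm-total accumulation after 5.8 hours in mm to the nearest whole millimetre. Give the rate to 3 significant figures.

Incoming column moisture flux per unit ridge length: F = V × PW = 19.3 × 51.3 = 990.09 mm·m/s.
Spread over the 89 km slope with efficiency ε = 0.68: R = ε·F/W = 0.68 × 990.09 / 89000 m = 7.565e-03 mm/s.
R = 7.565e-03 × 3600 = 27.2 mm/hr.
Over 5.8 h: total = 27.2 × 5.8 = 157.76 ≈ 158 mm.

R ≈ 27.2 mm/hr; total ≈ 158 mm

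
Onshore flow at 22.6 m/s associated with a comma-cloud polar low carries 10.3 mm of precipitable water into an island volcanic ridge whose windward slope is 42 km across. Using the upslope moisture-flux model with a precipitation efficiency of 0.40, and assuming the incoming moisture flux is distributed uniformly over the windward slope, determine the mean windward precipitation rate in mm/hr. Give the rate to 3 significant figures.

Incoming column moisture flux per unit ridge length: F = V × PW = 22.6 × 10.3 = 232.78 mm·m/s.
Spread over the 42 km slope with efficiency ε = 0.40: R = ε·F/W = 0.40 × 232.78 / 42000 m = 2.217e-03 mm/s.
R = 2.217e-03 × 3600 = 7.98 mm/hr.

R ≈ 7.98 mm/hr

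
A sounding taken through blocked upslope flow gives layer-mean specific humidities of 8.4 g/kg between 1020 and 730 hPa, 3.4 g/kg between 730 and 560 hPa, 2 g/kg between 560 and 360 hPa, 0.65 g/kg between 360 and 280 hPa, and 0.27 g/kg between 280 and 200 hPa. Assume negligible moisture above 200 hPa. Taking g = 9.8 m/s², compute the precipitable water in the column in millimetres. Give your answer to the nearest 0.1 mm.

PW ≈ 35.6 mm

Precipitable water is the column-integrated vapour mass per unit area: PW = (1/g) Σ q̄ Δp, with q in kg/kg and Δp in Pa (1 kg/m² of water = 1 mm).
Layer 1020–730 hPa: Δp = 290 hPa = 29000 Pa, q̄ = 0.0084 kg/kg → 0.0084 × 29000 / 9.8 = 24.86 mm
Layer 730–560 hPa: Δp = 170 hPa = 17000 Pa, q̄ = 0.0034 kg/kg → 0.0034 × 17000 / 9.8 = 5.90 mm
Layer 560–360 hPa: Δp = 200 hPa = 20000 Pa, q̄ = 0.002 kg/kg → 0.002 × 20000 / 9.8 = 4.08 mm
Layer 360–280 hPa: Δp = 80 hPa = 8000 Pa, q̄ = 0.00065 kg/kg → 0.00065 × 8000 / 9.8 = 0.53 mm
Layer 280–200 hPa: Δp = 80 hPa = 8000 Pa, q̄ = 0.00027 kg/kg → 0.00027 × 8000 / 9.8 = 0.22 mm
PW = 24.86 + 5.90 + 4.08 + 0.53 + 0.22 = 35.59 ≈ 35.6 mm.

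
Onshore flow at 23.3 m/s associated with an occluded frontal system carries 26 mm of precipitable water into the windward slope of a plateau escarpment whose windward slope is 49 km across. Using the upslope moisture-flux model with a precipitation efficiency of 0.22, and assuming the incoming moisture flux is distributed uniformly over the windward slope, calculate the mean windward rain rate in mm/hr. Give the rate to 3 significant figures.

R ≈ 9.79 mm/hr

Incoming column moisture flux per unit ridge length: F = V × PW = 23.3 × 26 = 605.8 mm·m/s.
Spread over the 49 km slope with efficiency ε = 0.22: R = ε·F/W = 0.22 × 605.8 / 49000 m = 2.720e-03 mm/s.
R = 2.720e-03 × 3600 = 9.79 mm/hr.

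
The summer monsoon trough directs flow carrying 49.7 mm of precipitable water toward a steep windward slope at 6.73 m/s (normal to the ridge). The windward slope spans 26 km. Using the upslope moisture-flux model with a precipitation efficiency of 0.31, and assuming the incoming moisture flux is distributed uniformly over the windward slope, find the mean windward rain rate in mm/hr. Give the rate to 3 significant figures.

Incoming column moisture flux per unit ridge length: F = V × PW = 6.73 × 49.7 = 334.481 mm·m/s.
Spread over the 26 km slope with efficiency ε = 0.31: R = ε·F/W = 0.31 × 334.481 / 26000 m = 3.988e-03 mm/s.
R = 3.988e-03 × 3600 = 14.4 mm/hr.

R ≈ 14.4 mm/hr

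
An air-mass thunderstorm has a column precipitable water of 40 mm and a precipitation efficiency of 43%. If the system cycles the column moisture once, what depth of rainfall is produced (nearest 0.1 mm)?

rainfall ≈ 17.2 mm

Rainfall = ε × PW = 0.43 × 40 = 17.2 mm.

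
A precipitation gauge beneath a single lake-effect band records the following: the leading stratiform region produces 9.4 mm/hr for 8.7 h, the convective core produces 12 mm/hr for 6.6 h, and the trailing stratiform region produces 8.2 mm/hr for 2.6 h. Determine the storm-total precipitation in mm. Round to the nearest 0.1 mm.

Total = Σ Rᵢ Δtᵢ = 9.4 × 8.7 + 12 × 6.6 + 8.2 × 2.6
      = 81.78 + 79.2 + 21.32 = 182.3 mm.

total ≈ 182.3 mm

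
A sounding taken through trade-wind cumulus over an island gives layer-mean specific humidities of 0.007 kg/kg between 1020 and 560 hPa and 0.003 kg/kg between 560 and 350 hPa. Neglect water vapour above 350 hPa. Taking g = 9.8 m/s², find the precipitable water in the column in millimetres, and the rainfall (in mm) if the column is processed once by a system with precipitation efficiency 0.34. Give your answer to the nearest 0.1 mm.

Precipitable water is the column-integrated vapour mass per unit area: PW = (1/g) Σ q̄ Δp, with q in kg/kg and Δp in Pa (1 kg/m² of water = 1 mm).
Layer 1020–560 hPa: Δp = 460 hPa = 46000 Pa, q̄ = 0.007 kg/kg → 0.007 × 46000 / 9.8 = 32.86 mm
Layer 560–350 hPa: Δp = 210 hPa = 21000 Pa, q̄ = 0.003 kg/kg → 0.003 × 21000 / 9.8 = 6.43 mm
PW = 32.86 + 6.43 = 39.29 ≈ 39.3 mm.
Rainfall = ε × PW = 0.34 × 39.3 = 13.4 mm.

PW ≈ 39.3 mm; rainfall ≈ 13.4 mm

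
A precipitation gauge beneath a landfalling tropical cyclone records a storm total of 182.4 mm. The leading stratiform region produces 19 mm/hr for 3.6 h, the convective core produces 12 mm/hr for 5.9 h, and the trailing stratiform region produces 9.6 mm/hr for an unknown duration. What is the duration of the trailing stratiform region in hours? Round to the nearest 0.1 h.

Known phases: 19 × 3.6 + 12 × 5.9 = 68.4 + 70.8 = 139.2 mm.
Remaining depth = 182.4 − 139.2 = 43.2 mm.
Duration = 43.2 / 9.6 = 4.5 h.

duration ≈ 4.5 h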